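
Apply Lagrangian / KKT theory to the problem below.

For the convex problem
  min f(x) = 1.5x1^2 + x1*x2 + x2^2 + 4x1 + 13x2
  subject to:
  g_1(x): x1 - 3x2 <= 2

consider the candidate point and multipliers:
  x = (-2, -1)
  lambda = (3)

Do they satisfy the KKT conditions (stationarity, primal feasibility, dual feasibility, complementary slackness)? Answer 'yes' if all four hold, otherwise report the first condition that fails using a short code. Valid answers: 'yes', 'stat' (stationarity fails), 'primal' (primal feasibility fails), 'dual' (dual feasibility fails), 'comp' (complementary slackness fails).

Gradient of f: grad f(x) = Q x + c = (-3, 9)
Constraint values g_i(x) = a_i^T x - b_i:
  g_1((-2, -1)) = -1
Stationarity residual: grad f(x) + sum_i lambda_i a_i = (0, 0)
  -> stationarity OK
Primal feasibility (all g_i <= 0): OK
Dual feasibility (all lambda_i >= 0): OK
Complementary slackness (lambda_i * g_i(x) = 0 for all i): FAILS

Verdict: the first failing condition is complementary_slackness -> comp.

comp


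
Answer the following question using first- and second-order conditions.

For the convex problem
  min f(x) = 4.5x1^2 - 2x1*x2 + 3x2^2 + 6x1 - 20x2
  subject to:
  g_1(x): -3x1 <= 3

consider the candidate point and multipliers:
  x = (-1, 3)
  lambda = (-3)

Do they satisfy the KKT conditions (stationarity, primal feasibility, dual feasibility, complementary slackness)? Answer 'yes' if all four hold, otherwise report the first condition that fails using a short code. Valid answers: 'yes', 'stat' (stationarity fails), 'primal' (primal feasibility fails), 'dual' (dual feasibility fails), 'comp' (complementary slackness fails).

Gradient of f: grad f(x) = Q x + c = (-9, 0)
Constraint values g_i(x) = a_i^T x - b_i:
  g_1((-1, 3)) = 0
Stationarity residual: grad f(x) + sum_i lambda_i a_i = (0, 0)
  -> stationarity OK
Primal feasibility (all g_i <= 0): OK
Dual feasibility (all lambda_i >= 0): FAILS
Complementary slackness (lambda_i * g_i(x) = 0 for all i): OK

Verdict: the first failing condition is dual_feasibility -> dual.

dual


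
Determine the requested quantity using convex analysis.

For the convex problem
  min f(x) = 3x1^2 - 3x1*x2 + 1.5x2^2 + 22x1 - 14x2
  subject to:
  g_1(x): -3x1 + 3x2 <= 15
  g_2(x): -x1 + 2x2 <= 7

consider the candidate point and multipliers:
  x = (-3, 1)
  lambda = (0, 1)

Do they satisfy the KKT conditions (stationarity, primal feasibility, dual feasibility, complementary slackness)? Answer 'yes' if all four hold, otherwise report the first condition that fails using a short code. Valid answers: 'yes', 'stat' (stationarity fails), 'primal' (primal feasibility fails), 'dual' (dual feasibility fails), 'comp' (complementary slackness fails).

Gradient of f: grad f(x) = Q x + c = (1, -2)
Constraint values g_i(x) = a_i^T x - b_i:
  g_1((-3, 1)) = -3
  g_2((-3, 1)) = -2
Stationarity residual: grad f(x) + sum_i lambda_i a_i = (0, 0)
  -> stationarity OK
Primal feasibility (all g_i <= 0): OK
Dual feasibility (all lambda_i >= 0): OK
Complementary slackness (lambda_i * g_i(x) = 0 for all i): FAILS

Verdict: the first failing condition is complementary_slackness -> comp.

comp


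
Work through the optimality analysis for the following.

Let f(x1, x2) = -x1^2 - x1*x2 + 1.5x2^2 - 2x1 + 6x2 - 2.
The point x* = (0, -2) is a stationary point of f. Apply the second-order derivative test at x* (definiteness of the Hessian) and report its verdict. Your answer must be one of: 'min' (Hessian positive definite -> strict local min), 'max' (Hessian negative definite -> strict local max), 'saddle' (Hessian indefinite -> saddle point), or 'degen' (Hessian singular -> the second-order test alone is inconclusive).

Compute the Hessian H = grad^2 f:
  H = [[-2, -1], [-1, 3]]
Verify stationarity: grad f(x*) = H x* + g = (0, 0).
Eigenvalues of H: -2.1926, 3.1926.
Eigenvalues have mixed signs, so H is indefinite -> x* is a saddle point.

saddle


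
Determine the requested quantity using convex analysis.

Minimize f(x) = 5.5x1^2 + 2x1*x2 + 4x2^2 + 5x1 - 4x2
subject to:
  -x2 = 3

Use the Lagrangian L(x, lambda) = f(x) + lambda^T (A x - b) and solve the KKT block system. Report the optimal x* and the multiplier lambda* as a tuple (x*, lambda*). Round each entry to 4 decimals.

Form the Lagrangian:
  L(x, lambda) = (1/2) x^T Q x + c^T x + lambda^T (A x - b)
Stationarity (grad_x L = 0): Q x + c + A^T lambda = 0.
Primal feasibility: A x = b.

This gives the KKT block system:
  [ Q   A^T ] [ x     ]   [-c ]
  [ A    0  ] [ lambda ] = [ b ]

Solving the linear system:
  x*      = (0.0909, -3)
  lambda* = (-27.8182)
  f(x*)   = 47.9545

x* = (0.0909, -3), lambda* = (-27.8182)


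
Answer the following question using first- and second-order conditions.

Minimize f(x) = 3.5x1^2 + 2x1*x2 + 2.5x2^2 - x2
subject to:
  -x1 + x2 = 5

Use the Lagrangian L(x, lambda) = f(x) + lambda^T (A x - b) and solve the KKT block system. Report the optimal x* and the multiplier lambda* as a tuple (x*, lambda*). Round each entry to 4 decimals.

Form the Lagrangian:
  L(x, lambda) = (1/2) x^T Q x + c^T x + lambda^T (A x - b)
Stationarity (grad_x L = 0): Q x + c + A^T lambda = 0.
Primal feasibility: A x = b.

This gives the KKT block system:
  [ Q   A^T ] [ x     ]   [-c ]
  [ A    0  ] [ lambda ] = [ b ]

Solving the linear system:
  x*      = (-2.125, 2.875)
  lambda* = (-9.125)
  f(x*)   = 21.375

x* = (-2.125, 2.875), lambda* = (-9.125)


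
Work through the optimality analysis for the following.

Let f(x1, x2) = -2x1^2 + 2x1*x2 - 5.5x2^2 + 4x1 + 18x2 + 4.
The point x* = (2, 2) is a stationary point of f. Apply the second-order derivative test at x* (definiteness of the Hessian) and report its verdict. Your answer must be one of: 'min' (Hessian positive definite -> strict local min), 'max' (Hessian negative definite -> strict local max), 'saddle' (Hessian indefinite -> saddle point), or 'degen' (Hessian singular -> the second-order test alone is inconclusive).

Compute the Hessian H = grad^2 f:
  H = [[-4, 2], [2, -11]]
Verify stationarity: grad f(x*) = H x* + g = (0, 0).
Eigenvalues of H: -11.5311, -3.4689.
Both eigenvalues < 0, so H is negative definite -> x* is a strict local max.

max


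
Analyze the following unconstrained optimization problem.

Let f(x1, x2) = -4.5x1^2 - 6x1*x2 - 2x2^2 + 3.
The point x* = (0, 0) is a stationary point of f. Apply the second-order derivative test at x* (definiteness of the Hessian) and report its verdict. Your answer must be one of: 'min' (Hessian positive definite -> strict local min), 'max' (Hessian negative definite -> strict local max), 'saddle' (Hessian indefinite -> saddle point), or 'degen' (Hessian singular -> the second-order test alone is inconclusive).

Compute the Hessian H = grad^2 f:
  H = [[-9, -6], [-6, -4]]
Verify stationarity: grad f(x*) = H x* + g = (0, 0).
Eigenvalues of H: -13, 0.
H has a zero eigenvalue (singular; negative semidefinite but not definite), so H is neither positive definite, negative definite, nor indefinite. The second-order test alone is inconclusive -> degen.
(Indeed, f is constant along the null direction of H through x*, so x* is not a strict local extremum.)

degen


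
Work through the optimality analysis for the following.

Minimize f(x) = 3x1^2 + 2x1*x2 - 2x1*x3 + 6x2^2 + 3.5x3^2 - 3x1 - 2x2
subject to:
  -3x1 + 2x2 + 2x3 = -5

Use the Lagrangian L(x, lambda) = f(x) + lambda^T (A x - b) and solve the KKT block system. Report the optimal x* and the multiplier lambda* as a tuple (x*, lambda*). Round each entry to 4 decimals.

Form the Lagrangian:
  L(x, lambda) = (1/2) x^T Q x + c^T x + lambda^T (A x - b)
Stationarity (grad_x L = 0): Q x + c + A^T lambda = 0.
Primal feasibility: A x = b.

This gives the KKT block system:
  [ Q   A^T ] [ x     ]   [-c ]
  [ A    0  ] [ lambda ] = [ b ]

Solving the linear system:
  x*      = (1.4008, -0.3366, -0.0623)
  lambda* = (1.6187)
  f(x*)   = 2.2821

x* = (1.4008, -0.3366, -0.0623), lambda* = (1.6187)


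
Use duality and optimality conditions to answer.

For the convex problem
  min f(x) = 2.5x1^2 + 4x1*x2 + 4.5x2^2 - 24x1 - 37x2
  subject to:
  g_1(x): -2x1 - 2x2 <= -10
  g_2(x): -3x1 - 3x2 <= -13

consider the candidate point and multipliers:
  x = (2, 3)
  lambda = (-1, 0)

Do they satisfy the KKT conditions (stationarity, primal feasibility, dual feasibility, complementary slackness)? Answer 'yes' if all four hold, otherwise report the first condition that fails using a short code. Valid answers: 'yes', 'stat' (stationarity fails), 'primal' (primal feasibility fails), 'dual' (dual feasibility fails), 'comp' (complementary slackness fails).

Gradient of f: grad f(x) = Q x + c = (-2, -2)
Constraint values g_i(x) = a_i^T x - b_i:
  g_1((2, 3)) = 0
  g_2((2, 3)) = -2
Stationarity residual: grad f(x) + sum_i lambda_i a_i = (0, 0)
  -> stationarity OK
Primal feasibility (all g_i <= 0): OK
Dual feasibility (all lambda_i >= 0): FAILS
Complementary slackness (lambda_i * g_i(x) = 0 for all i): OK

Verdict: the first failing condition is dual_feasibility -> dual.

dual


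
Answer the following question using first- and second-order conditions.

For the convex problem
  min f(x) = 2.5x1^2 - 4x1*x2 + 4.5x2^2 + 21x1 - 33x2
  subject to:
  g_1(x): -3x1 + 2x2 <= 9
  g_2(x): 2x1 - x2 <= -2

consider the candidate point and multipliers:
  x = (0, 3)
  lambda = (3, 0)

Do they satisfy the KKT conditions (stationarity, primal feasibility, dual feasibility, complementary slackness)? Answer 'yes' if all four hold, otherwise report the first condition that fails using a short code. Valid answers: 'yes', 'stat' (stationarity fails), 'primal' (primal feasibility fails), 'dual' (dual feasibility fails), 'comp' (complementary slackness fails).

Gradient of f: grad f(x) = Q x + c = (9, -6)
Constraint values g_i(x) = a_i^T x - b_i:
  g_1((0, 3)) = -3
  g_2((0, 3)) = -1
Stationarity residual: grad f(x) + sum_i lambda_i a_i = (0, 0)
  -> stationarity OK
Primal feasibility (all g_i <= 0): OK
Dual feasibility (all lambda_i >= 0): OK
Complementary slackness (lambda_i * g_i(x) = 0 for all i): FAILS

Verdict: the first failing condition is complementary_slackness -> comp.

comp


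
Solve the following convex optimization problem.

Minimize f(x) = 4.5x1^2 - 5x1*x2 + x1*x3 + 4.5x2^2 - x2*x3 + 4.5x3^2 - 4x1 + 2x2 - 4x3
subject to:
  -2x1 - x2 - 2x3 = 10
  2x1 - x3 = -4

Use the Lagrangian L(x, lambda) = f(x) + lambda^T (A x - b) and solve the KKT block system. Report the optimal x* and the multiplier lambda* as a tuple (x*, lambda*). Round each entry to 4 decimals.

Form the Lagrangian:
  L(x, lambda) = (1/2) x^T Q x + c^T x + lambda^T (A x - b)
Stationarity (grad_x L = 0): Q x + c + A^T lambda = 0.
Primal feasibility: A x = b.

This gives the KKT block system:
  [ Q   A^T ] [ x     ]   [-c ]
  [ A    0  ] [ lambda ] = [ b ]

Solving the linear system:
  x*      = (-2.5689, -2.5864, -1.1379)
  lambda* = (-7.2954, 0.3676)
  f(x*)   = 42.0394

x* = (-2.5689, -2.5864, -1.1379), lambda* = (-7.2954, 0.3676)


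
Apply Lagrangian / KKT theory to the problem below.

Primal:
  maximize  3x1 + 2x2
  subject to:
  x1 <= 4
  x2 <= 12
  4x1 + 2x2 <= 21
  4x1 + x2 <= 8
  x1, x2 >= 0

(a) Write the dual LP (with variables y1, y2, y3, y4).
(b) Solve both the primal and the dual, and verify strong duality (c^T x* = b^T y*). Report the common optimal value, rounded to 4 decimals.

The standard primal-dual pair for 'max c^T x s.t. A x <= b, x >= 0' is:
  Dual:  min b^T y  s.t.  A^T y >= c,  y >= 0.

So the dual LP is:
  minimize  4y1 + 12y2 + 21y3 + 8y4
  subject to:
    y1 + 4y3 + 4y4 >= 3
    y2 + 2y3 + y4 >= 2
    y1, y2, y3, y4 >= 0

Solving the primal: x* = (0, 8).
  primal value c^T x* = 16.
Solving the dual: y* = (0, 0, 0, 2).
  dual value b^T y* = 16.
Strong duality: c^T x* = b^T y*. Confirmed.

16


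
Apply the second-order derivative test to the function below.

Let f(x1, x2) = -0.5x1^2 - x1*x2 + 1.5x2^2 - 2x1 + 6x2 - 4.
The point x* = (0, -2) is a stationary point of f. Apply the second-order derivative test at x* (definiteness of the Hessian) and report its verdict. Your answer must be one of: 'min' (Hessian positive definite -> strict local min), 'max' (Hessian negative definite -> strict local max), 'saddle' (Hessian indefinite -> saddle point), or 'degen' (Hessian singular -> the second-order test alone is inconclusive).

Compute the Hessian H = grad^2 f:
  H = [[-1, -1], [-1, 3]]
Verify stationarity: grad f(x*) = H x* + g = (0, 0).
Eigenvalues of H: -1.2361, 3.2361.
Eigenvalues have mixed signs, so H is indefinite -> x* is a saddle point.

saddle


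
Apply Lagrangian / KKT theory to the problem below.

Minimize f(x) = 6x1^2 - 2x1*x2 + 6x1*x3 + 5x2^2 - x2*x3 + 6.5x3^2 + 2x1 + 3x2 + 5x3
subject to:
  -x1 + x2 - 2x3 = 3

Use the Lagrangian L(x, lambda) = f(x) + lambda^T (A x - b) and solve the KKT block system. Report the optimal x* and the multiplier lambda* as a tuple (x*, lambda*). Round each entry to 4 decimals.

Form the Lagrangian:
  L(x, lambda) = (1/2) x^T Q x + c^T x + lambda^T (A x - b)
Stationarity (grad_x L = 0): Q x + c + A^T lambda = 0.
Primal feasibility: A x = b.

This gives the KKT block system:
  [ Q   A^T ] [ x     ]   [-c ]
  [ A    0  ] [ lambda ] = [ b ]

Solving the linear system:
  x*      = (0.0159, 0.2268, -1.3946)
  lambda* = (-6.6304)
  f(x*)   = 6.8152

x* = (0.0159, 0.2268, -1.3946), lambda* = (-6.6304)


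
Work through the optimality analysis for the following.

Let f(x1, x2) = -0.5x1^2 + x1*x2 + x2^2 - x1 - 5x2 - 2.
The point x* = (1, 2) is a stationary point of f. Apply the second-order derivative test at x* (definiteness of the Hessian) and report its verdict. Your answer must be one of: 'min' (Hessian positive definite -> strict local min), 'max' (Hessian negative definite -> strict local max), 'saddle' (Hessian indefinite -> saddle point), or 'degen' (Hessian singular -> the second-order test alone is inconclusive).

Compute the Hessian H = grad^2 f:
  H = [[-1, 1], [1, 2]]
Verify stationarity: grad f(x*) = H x* + g = (0, 0).
Eigenvalues of H: -1.3028, 2.3028.
Eigenvalues have mixed signs, so H is indefinite -> x* is a saddle point.

saddle


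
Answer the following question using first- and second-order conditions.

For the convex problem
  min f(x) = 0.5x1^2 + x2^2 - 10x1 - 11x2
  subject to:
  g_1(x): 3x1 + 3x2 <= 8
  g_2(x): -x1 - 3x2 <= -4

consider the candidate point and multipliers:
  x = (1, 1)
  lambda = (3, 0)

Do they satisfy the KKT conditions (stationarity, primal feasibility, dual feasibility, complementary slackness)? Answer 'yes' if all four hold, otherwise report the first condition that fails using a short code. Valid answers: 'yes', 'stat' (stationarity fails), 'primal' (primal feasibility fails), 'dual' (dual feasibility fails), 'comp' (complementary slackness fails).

Gradient of f: grad f(x) = Q x + c = (-9, -9)
Constraint values g_i(x) = a_i^T x - b_i:
  g_1((1, 1)) = -2
  g_2((1, 1)) = 0
Stationarity residual: grad f(x) + sum_i lambda_i a_i = (0, 0)
  -> stationarity OK
Primal feasibility (all g_i <= 0): OK
Dual feasibility (all lambda_i >= 0): OK
Complementary slackness (lambda_i * g_i(x) = 0 for all i): FAILS

Verdict: the first failing condition is complementary_slackness -> comp.

comp


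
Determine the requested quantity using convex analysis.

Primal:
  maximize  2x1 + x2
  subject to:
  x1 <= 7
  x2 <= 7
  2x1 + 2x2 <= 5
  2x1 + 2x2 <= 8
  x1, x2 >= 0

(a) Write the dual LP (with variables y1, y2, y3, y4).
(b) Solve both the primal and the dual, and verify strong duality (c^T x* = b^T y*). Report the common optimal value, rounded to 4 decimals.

The standard primal-dual pair for 'max c^T x s.t. A x <= b, x >= 0' is:
  Dual:  min b^T y  s.t.  A^T y >= c,  y >= 0.

So the dual LP is:
  minimize  7y1 + 7y2 + 5y3 + 8y4
  subject to:
    y1 + 2y3 + 2y4 >= 2
    y2 + 2y3 + 2y4 >= 1
    y1, y2, y3, y4 >= 0

Solving the primal: x* = (2.5, 0).
  primal value c^T x* = 5.
Solving the dual: y* = (0, 0, 1, 0).
  dual value b^T y* = 5.
Strong duality: c^T x* = b^T y*. Confirmed.

5


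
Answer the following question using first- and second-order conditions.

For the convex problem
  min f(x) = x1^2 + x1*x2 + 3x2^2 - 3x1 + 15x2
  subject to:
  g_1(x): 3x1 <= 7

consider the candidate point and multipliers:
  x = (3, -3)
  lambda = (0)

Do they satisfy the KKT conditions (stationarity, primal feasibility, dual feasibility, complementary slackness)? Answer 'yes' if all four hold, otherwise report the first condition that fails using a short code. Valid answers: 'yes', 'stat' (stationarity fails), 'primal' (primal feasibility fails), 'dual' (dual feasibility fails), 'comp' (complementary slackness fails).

Gradient of f: grad f(x) = Q x + c = (0, 0)
Constraint values g_i(x) = a_i^T x - b_i:
  g_1((3, -3)) = 2
Stationarity residual: grad f(x) + sum_i lambda_i a_i = (0, 0)
  -> stationarity OK
Primal feasibility (all g_i <= 0): FAILS
Dual feasibility (all lambda_i >= 0): OK
Complementary slackness (lambda_i * g_i(x) = 0 for all i): OK

Verdict: the first failing condition is primal_feasibility -> primal.

primal


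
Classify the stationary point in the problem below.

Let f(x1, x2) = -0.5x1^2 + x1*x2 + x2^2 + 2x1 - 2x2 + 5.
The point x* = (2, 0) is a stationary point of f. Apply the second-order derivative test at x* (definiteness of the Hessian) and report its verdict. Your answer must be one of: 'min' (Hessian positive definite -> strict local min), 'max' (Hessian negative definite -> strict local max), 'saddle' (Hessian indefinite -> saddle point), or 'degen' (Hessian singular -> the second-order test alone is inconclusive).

Compute the Hessian H = grad^2 f:
  H = [[-1, 1], [1, 2]]
Verify stationarity: grad f(x*) = H x* + g = (0, 0).
Eigenvalues of H: -1.3028, 2.3028.
Eigenvalues have mixed signs, so H is indefinite -> x* is a saddle point.

saddle


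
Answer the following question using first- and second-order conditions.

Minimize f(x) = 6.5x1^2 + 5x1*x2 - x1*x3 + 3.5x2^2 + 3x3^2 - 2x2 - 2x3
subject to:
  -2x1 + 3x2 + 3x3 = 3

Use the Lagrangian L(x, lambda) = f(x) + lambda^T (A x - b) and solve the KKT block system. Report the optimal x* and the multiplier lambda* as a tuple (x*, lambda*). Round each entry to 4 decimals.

Form the Lagrangian:
  L(x, lambda) = (1/2) x^T Q x + c^T x + lambda^T (A x - b)
Stationarity (grad_x L = 0): Q x + c + A^T lambda = 0.
Primal feasibility: A x = b.

This gives the KKT block system:
  [ Q   A^T ] [ x     ]   [-c ]
  [ A    0  ] [ lambda ] = [ b ]

Solving the linear system:
  x*      = (-0.1846, 0.4899, 0.387)
  lambda* = (-0.1688)
  f(x*)   = -0.6237

x* = (-0.1846, 0.4899, 0.387), lambda* = (-0.1688)


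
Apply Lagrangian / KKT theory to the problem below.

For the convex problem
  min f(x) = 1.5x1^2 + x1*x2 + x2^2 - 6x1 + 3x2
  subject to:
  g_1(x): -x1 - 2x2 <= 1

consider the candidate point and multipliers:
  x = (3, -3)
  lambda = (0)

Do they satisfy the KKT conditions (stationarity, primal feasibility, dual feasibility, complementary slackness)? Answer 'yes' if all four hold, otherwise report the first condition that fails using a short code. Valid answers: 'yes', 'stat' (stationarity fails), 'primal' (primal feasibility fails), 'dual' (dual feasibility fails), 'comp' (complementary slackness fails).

Gradient of f: grad f(x) = Q x + c = (0, 0)
Constraint values g_i(x) = a_i^T x - b_i:
  g_1((3, -3)) = 2
Stationarity residual: grad f(x) + sum_i lambda_i a_i = (0, 0)
  -> stationarity OK
Primal feasibility (all g_i <= 0): FAILS
Dual feasibility (all lambda_i >= 0): OK
Complementary slackness (lambda_i * g_i(x) = 0 for all i): OK

Verdict: the first failing condition is primal_feasibility -> primal.

primal


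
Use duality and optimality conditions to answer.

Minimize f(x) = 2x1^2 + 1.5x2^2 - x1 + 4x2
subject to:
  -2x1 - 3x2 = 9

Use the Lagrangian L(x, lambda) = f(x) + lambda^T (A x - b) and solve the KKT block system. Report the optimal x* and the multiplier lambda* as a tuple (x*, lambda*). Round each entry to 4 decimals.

Form the Lagrangian:
  L(x, lambda) = (1/2) x^T Q x + c^T x + lambda^T (A x - b)
Stationarity (grad_x L = 0): Q x + c + A^T lambda = 0.
Primal feasibility: A x = b.

This gives the KKT block system:
  [ Q   A^T ] [ x     ]   [-c ]
  [ A    0  ] [ lambda ] = [ b ]

Solving the linear system:
  x*      = (-0.4375, -2.7083)
  lambda* = (-1.375)
  f(x*)   = 0.9896

x* = (-0.4375, -2.7083), lambda* = (-1.375)


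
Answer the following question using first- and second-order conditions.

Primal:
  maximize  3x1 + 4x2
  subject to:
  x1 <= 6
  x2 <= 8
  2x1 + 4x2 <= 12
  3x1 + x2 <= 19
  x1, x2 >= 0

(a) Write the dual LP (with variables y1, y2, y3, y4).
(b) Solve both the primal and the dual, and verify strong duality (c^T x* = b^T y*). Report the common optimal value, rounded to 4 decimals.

The standard primal-dual pair for 'max c^T x s.t. A x <= b, x >= 0' is:
  Dual:  min b^T y  s.t.  A^T y >= c,  y >= 0.

So the dual LP is:
  minimize  6y1 + 8y2 + 12y3 + 19y4
  subject to:
    y1 + 2y3 + 3y4 >= 3
    y2 + 4y3 + y4 >= 4
    y1, y2, y3, y4 >= 0

Solving the primal: x* = (6, 0).
  primal value c^T x* = 18.
Solving the dual: y* = (1, 0, 1, 0).
  dual value b^T y* = 18.
Strong duality: c^T x* = b^T y*. Confirmed.

18


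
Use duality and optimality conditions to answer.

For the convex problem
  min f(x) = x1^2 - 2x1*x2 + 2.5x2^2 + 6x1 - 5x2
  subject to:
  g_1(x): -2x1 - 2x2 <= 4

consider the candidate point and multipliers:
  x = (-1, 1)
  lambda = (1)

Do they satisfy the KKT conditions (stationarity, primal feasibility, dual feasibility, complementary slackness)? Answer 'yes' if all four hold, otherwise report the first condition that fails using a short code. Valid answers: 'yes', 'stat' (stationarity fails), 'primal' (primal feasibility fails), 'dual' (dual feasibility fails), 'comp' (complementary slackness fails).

Gradient of f: grad f(x) = Q x + c = (2, 2)
Constraint values g_i(x) = a_i^T x - b_i:
  g_1((-1, 1)) = -4
Stationarity residual: grad f(x) + sum_i lambda_i a_i = (0, 0)
  -> stationarity OK
Primal feasibility (all g_i <= 0): OK
Dual feasibility (all lambda_i >= 0): OK
Complementary slackness (lambda_i * g_i(x) = 0 for all i): FAILS

Verdict: the first failing condition is complementary_slackness -> comp.

comp


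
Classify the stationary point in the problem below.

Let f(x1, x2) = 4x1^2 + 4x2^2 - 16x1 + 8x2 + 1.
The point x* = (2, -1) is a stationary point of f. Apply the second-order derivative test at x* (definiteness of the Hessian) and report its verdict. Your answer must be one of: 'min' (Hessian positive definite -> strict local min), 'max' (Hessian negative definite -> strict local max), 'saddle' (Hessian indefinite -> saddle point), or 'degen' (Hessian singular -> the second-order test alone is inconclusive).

Compute the Hessian H = grad^2 f:
  H = [[8, 0], [0, 8]]
Verify stationarity: grad f(x*) = H x* + g = (0, 0).
Eigenvalues of H: 8, 8.
Both eigenvalues > 0, so H is positive definite -> x* is a strict local min.

min


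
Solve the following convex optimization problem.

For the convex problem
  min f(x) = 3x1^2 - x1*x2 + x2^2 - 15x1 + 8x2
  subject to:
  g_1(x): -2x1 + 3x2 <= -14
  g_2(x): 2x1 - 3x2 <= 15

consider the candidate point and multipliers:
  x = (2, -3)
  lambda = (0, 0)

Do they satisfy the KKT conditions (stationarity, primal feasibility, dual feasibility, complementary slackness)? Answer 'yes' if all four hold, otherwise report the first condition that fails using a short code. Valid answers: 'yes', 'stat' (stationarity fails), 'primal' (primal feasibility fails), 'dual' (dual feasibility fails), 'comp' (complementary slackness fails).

Gradient of f: grad f(x) = Q x + c = (0, 0)
Constraint values g_i(x) = a_i^T x - b_i:
  g_1((2, -3)) = 1
  g_2((2, -3)) = -2
Stationarity residual: grad f(x) + sum_i lambda_i a_i = (0, 0)
  -> stationarity OK
Primal feasibility (all g_i <= 0): FAILS
Dual feasibility (all lambda_i >= 0): OK
Complementary slackness (lambda_i * g_i(x) = 0 for all i): OK

Verdict: the first failing condition is primal_feasibility -> primal.

primal


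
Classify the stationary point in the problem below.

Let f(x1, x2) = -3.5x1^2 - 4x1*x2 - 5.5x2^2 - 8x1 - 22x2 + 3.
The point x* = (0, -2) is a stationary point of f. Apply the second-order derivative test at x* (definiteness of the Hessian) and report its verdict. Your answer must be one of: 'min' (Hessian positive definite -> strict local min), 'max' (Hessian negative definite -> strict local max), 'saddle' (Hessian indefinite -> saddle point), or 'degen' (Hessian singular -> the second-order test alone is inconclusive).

Compute the Hessian H = grad^2 f:
  H = [[-7, -4], [-4, -11]]
Verify stationarity: grad f(x*) = H x* + g = (0, 0).
Eigenvalues of H: -13.4721, -4.5279.
Both eigenvalues < 0, so H is negative definite -> x* is a strict local max.

max


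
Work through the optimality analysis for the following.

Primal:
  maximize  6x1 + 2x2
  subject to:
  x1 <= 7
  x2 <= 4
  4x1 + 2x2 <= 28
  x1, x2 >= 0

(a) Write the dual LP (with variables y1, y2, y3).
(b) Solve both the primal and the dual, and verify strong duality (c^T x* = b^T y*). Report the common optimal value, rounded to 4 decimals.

The standard primal-dual pair for 'max c^T x s.t. A x <= b, x >= 0' is:
  Dual:  min b^T y  s.t.  A^T y >= c,  y >= 0.

So the dual LP is:
  minimize  7y1 + 4y2 + 28y3
  subject to:
    y1 + 4y3 >= 6
    y2 + 2y3 >= 2
    y1, y2, y3 >= 0

Solving the primal: x* = (7, 0).
  primal value c^T x* = 42.
Solving the dual: y* = (2, 0, 1).
  dual value b^T y* = 42.
Strong duality: c^T x* = b^T y*. Confirmed.

42


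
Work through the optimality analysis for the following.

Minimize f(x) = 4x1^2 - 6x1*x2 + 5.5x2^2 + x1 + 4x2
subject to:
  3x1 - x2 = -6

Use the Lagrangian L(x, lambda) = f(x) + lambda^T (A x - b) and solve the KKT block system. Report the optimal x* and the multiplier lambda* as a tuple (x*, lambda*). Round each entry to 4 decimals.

Form the Lagrangian:
  L(x, lambda) = (1/2) x^T Q x + c^T x + lambda^T (A x - b)
Stationarity (grad_x L = 0): Q x + c + A^T lambda = 0.
Primal feasibility: A x = b.

This gives the KKT block system:
  [ Q   A^T ] [ x     ]   [-c ]
  [ A    0  ] [ lambda ] = [ b ]

Solving the linear system:
  x*      = (-2.4648, -1.3944)
  lambda* = (3.4507)
  f(x*)   = 6.331

x* = (-2.4648, -1.3944), lambda* = (3.4507)


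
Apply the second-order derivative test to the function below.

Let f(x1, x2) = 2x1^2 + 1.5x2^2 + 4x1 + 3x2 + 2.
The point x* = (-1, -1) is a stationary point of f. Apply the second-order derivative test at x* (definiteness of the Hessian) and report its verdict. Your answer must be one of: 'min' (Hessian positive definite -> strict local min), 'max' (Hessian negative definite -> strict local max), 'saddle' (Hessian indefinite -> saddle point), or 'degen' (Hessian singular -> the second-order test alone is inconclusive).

Compute the Hessian H = grad^2 f:
  H = [[4, 0], [0, 3]]
Verify stationarity: grad f(x*) = H x* + g = (0, 0).
Eigenvalues of H: 3, 4.
Both eigenvalues > 0, so H is positive definite -> x* is a strict local min.

min


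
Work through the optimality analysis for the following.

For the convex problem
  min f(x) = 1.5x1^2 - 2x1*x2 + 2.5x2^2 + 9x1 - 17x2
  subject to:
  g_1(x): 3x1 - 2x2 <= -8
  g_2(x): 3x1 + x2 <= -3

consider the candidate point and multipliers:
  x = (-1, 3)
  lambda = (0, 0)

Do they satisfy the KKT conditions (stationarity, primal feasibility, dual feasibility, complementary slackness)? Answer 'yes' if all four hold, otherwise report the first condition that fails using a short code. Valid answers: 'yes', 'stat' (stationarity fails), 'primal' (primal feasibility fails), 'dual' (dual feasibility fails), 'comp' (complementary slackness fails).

Gradient of f: grad f(x) = Q x + c = (0, 0)
Constraint values g_i(x) = a_i^T x - b_i:
  g_1((-1, 3)) = -1
  g_2((-1, 3)) = 3
Stationarity residual: grad f(x) + sum_i lambda_i a_i = (0, 0)
  -> stationarity OK
Primal feasibility (all g_i <= 0): FAILS
Dual feasibility (all lambda_i >= 0): OK
Complementary slackness (lambda_i * g_i(x) = 0 for all i): OK

Verdict: the first failing condition is primal_feasibility -> primal.

primal


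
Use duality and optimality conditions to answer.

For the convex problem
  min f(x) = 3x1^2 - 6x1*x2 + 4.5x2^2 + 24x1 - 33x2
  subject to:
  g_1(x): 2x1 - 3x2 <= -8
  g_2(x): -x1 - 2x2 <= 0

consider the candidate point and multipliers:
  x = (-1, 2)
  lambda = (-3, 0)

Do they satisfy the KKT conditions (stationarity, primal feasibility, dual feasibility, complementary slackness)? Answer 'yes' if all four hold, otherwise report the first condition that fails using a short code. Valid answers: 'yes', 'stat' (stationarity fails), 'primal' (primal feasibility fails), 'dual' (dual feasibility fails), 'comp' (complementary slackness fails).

Gradient of f: grad f(x) = Q x + c = (6, -9)
Constraint values g_i(x) = a_i^T x - b_i:
  g_1((-1, 2)) = 0
  g_2((-1, 2)) = -3
Stationarity residual: grad f(x) + sum_i lambda_i a_i = (0, 0)
  -> stationarity OK
Primal feasibility (all g_i <= 0): OK
Dual feasibility (all lambda_i >= 0): FAILS
Complementary slackness (lambda_i * g_i(x) = 0 for all i): OK

Verdict: the first failing condition is dual_feasibility -> dual.

dual


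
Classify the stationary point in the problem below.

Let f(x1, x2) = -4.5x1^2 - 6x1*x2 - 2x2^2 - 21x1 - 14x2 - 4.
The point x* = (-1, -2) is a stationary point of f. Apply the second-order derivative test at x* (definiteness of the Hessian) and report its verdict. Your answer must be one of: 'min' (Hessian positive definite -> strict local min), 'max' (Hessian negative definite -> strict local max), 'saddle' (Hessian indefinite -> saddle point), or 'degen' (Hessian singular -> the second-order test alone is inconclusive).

Compute the Hessian H = grad^2 f:
  H = [[-9, -6], [-6, -4]]
Verify stationarity: grad f(x*) = H x* + g = (0, 0).
Eigenvalues of H: -13, 0.
H has a zero eigenvalue (singular; negative semidefinite but not definite), so H is neither positive definite, negative definite, nor indefinite. The second-order test alone is inconclusive -> degen.
(Indeed, f is constant along the null direction of H through x*, so x* is not a strict local extremum.)

degen


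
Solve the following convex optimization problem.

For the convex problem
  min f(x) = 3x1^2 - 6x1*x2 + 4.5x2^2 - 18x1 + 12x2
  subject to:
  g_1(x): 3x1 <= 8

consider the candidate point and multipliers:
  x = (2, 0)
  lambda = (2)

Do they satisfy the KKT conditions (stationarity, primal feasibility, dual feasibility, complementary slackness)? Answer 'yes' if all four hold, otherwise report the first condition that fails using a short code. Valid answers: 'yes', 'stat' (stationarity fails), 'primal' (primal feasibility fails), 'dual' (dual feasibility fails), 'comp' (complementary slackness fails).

Gradient of f: grad f(x) = Q x + c = (-6, 0)
Constraint values g_i(x) = a_i^T x - b_i:
  g_1((2, 0)) = -2
Stationarity residual: grad f(x) + sum_i lambda_i a_i = (0, 0)
  -> stationarity OK
Primal feasibility (all g_i <= 0): OK
Dual feasibility (all lambda_i >= 0): OK
Complementary slackness (lambda_i * g_i(x) = 0 for all i): FAILS

Verdict: the first failing condition is complementary_slackness -> comp.

comp


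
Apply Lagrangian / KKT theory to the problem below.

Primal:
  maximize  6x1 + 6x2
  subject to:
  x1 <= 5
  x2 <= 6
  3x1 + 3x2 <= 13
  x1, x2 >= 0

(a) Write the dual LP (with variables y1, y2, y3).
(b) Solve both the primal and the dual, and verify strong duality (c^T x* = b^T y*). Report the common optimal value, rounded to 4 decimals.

The standard primal-dual pair for 'max c^T x s.t. A x <= b, x >= 0' is:
  Dual:  min b^T y  s.t.  A^T y >= c,  y >= 0.

So the dual LP is:
  minimize  5y1 + 6y2 + 13y3
  subject to:
    y1 + 3y3 >= 6
    y2 + 3y3 >= 6
    y1, y2, y3 >= 0

Solving the primal: x* = (4.3333, 0).
  primal value c^T x* = 26.
Solving the dual: y* = (0, 0, 2).
  dual value b^T y* = 26.
Strong duality: c^T x* = b^T y*. Confirmed.

26


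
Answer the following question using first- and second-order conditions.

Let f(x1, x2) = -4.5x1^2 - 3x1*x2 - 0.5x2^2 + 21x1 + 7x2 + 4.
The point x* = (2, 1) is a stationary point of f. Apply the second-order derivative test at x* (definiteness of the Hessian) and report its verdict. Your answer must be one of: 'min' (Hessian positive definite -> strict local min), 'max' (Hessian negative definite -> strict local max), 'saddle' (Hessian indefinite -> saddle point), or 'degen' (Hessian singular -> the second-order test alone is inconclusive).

Compute the Hessian H = grad^2 f:
  H = [[-9, -3], [-3, -1]]
Verify stationarity: grad f(x*) = H x* + g = (0, 0).
Eigenvalues of H: -10, 0.
H has a zero eigenvalue (singular; negative semidefinite but not definite), so H is neither positive definite, negative definite, nor indefinite. The second-order test alone is inconclusive -> degen.
(Indeed, f is constant along the null direction of H through x*, so x* is not a strict local extremum.)

degen


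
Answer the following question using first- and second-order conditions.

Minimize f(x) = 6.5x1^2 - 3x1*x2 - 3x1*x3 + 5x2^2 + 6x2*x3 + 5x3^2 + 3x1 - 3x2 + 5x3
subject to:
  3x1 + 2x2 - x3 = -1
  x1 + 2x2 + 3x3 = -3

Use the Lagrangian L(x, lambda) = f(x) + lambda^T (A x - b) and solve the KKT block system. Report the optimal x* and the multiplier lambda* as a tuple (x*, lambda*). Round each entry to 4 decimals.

Form the Lagrangian:
  L(x, lambda) = (1/2) x^T Q x + c^T x + lambda^T (A x - b)
Stationarity (grad_x L = 0): Q x + c + A^T lambda = 0.
Primal feasibility: A x = b.

This gives the KKT block system:
  [ Q   A^T ] [ x     ]   [-c ]
  [ A    0  ] [ lambda ] = [ b ]

Solving the linear system:
  x*      = (-0.76, 0.2, -0.88)
  lambda* = (1.42, 0.58)
  f(x*)   = -2.06

x* = (-0.76, 0.2, -0.88), lambda* = (1.42, 0.58)


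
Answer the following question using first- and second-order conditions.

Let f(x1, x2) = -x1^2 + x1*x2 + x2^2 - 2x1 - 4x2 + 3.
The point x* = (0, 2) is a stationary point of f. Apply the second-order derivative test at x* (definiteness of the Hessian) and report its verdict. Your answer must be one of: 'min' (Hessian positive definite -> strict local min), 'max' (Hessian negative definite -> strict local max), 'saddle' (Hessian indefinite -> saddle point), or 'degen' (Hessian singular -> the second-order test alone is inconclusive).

Compute the Hessian H = grad^2 f:
  H = [[-2, 1], [1, 2]]
Verify stationarity: grad f(x*) = H x* + g = (0, 0).
Eigenvalues of H: -2.2361, 2.2361.
Eigenvalues have mixed signs, so H is indefinite -> x* is a saddle point.

saddle


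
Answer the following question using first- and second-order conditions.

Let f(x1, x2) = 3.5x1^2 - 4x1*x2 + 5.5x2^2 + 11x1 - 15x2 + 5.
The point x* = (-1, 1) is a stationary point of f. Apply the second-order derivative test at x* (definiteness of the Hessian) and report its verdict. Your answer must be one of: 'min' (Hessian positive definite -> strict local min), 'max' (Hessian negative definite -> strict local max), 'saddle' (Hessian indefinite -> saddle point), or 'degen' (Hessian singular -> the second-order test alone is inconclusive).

Compute the Hessian H = grad^2 f:
  H = [[7, -4], [-4, 11]]
Verify stationarity: grad f(x*) = H x* + g = (0, 0).
Eigenvalues of H: 4.5279, 13.4721.
Both eigenvalues > 0, so H is positive definite -> x* is a strict local min.

min


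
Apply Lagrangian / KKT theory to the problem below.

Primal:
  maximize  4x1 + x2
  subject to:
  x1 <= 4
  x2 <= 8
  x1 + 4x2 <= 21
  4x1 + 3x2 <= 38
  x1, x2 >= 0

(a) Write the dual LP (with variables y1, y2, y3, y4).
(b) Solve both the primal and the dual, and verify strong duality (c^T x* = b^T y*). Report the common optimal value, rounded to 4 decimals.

The standard primal-dual pair for 'max c^T x s.t. A x <= b, x >= 0' is:
  Dual:  min b^T y  s.t.  A^T y >= c,  y >= 0.

So the dual LP is:
  minimize  4y1 + 8y2 + 21y3 + 38y4
  subject to:
    y1 + y3 + 4y4 >= 4
    y2 + 4y3 + 3y4 >= 1
    y1, y2, y3, y4 >= 0

Solving the primal: x* = (4, 4.25).
  primal value c^T x* = 20.25.
Solving the dual: y* = (3.75, 0, 0.25, 0).
  dual value b^T y* = 20.25.
Strong duality: c^T x* = b^T y*. Confirmed.

20.25


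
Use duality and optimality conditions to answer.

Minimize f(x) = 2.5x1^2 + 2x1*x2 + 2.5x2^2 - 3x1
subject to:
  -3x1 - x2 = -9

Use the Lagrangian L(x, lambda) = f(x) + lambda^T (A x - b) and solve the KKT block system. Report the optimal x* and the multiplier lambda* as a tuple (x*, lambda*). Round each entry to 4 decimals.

Form the Lagrangian:
  L(x, lambda) = (1/2) x^T Q x + c^T x + lambda^T (A x - b)
Stationarity (grad_x L = 0): Q x + c + A^T lambda = 0.
Primal feasibility: A x = b.

This gives the KKT block system:
  [ Q   A^T ] [ x     ]   [-c ]
  [ A    0  ] [ lambda ] = [ b ]

Solving the linear system:
  x*      = (3.1579, -0.4737)
  lambda* = (3.9474)
  f(x*)   = 13.0263

x* = (3.1579, -0.4737), lambda* = (3.9474)


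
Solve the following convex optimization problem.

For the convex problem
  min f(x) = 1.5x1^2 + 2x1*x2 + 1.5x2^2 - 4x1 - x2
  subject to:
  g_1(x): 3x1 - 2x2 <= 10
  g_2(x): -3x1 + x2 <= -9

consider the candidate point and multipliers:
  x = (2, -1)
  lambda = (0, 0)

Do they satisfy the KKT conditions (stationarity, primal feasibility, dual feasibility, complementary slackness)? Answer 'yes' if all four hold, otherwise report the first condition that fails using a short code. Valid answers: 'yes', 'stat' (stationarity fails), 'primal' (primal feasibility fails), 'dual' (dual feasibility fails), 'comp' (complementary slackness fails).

Gradient of f: grad f(x) = Q x + c = (0, 0)
Constraint values g_i(x) = a_i^T x - b_i:
  g_1((2, -1)) = -2
  g_2((2, -1)) = 2
Stationarity residual: grad f(x) + sum_i lambda_i a_i = (0, 0)
  -> stationarity OK
Primal feasibility (all g_i <= 0): FAILS
Dual feasibility (all lambda_i >= 0): OK
Complementary slackness (lambda_i * g_i(x) = 0 for all i): OK

Verdict: the first failing condition is primal_feasibility -> primal.

primal


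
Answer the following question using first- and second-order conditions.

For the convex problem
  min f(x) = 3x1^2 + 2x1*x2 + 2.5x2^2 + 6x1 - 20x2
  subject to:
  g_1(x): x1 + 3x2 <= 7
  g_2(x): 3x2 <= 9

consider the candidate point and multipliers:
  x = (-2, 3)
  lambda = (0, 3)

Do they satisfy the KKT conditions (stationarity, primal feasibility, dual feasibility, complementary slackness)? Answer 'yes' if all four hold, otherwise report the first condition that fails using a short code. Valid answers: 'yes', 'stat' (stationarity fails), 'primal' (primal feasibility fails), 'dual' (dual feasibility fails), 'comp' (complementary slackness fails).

Gradient of f: grad f(x) = Q x + c = (0, -9)
Constraint values g_i(x) = a_i^T x - b_i:
  g_1((-2, 3)) = 0
  g_2((-2, 3)) = 0
Stationarity residual: grad f(x) + sum_i lambda_i a_i = (0, 0)
  -> stationarity OK
Primal feasibility (all g_i <= 0): OK
Dual feasibility (all lambda_i >= 0): OK
Complementary slackness (lambda_i * g_i(x) = 0 for all i): OK

Verdict: yes, KKT holds.

yes


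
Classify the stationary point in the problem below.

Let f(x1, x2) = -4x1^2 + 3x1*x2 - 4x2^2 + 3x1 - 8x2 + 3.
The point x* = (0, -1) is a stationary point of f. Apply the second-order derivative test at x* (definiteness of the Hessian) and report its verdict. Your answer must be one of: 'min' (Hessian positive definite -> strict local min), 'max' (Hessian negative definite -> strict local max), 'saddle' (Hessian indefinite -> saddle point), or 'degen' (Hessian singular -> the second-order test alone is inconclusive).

Compute the Hessian H = grad^2 f:
  H = [[-8, 3], [3, -8]]
Verify stationarity: grad f(x*) = H x* + g = (0, 0).
Eigenvalues of H: -11, -5.
Both eigenvalues < 0, so H is negative definite -> x* is a strict local max.

max


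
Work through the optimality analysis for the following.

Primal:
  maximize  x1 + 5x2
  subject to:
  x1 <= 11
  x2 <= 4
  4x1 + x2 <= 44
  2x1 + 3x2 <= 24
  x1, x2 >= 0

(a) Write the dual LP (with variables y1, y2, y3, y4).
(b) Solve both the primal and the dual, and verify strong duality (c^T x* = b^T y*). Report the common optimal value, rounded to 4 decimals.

The standard primal-dual pair for 'max c^T x s.t. A x <= b, x >= 0' is:
  Dual:  min b^T y  s.t.  A^T y >= c,  y >= 0.

So the dual LP is:
  minimize  11y1 + 4y2 + 44y3 + 24y4
  subject to:
    y1 + 4y3 + 2y4 >= 1
    y2 + y3 + 3y4 >= 5
    y1, y2, y3, y4 >= 0

Solving the primal: x* = (6, 4).
  primal value c^T x* = 26.
Solving the dual: y* = (0, 3.5, 0, 0.5).
  dual value b^T y* = 26.
Strong duality: c^T x* = b^T y*. Confirmed.

26
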